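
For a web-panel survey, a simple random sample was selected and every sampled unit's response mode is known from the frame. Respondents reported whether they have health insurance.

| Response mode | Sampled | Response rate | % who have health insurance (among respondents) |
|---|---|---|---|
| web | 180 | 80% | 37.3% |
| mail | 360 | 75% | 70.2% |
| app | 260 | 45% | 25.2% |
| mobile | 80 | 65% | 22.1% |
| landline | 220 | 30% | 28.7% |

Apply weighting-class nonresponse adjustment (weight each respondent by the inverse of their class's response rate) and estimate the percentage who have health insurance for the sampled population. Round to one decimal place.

42.4%

With weight = n_sampled/n_responded per class, the weighted class total is n_sampled:
  web: 180 × 37.3 = 6714
  mail: 360 × 70.2 = 25,272
  app: 260 × 25.2 = 6552
  mobile: 80 × 22.1 = 1768
  landline: 220 × 28.7 = 6314
Adjusted estimate = 46,620 / 1,100 = 42.3818 → 42.4%.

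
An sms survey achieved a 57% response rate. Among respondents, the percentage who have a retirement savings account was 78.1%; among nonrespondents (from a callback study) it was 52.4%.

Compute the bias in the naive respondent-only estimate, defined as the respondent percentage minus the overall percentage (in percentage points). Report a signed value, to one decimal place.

+11.1 percentage points

Nonresponse fraction = 1 − 0.57 = 0.43.
Bias = (nonresponse fraction) × (respondent percentage − nonrespondent percentage)
     = 0.43 × (78.1 − 52.4) = 0.43 × 25.7 = 11.051.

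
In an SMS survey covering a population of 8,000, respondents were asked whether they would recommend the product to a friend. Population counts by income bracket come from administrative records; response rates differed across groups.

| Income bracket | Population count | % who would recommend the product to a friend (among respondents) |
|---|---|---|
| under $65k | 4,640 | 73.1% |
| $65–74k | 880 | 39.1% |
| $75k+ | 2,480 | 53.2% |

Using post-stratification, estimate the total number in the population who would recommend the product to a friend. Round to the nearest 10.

Estimated count per cell = population count × respondent percentage:
  under $65k: 4,640 × 73.1% = 3391.84
  $65–74k: 880 × 39.1% = 344.08
  $75k+: 2,480 × 53.2% = 1319.36
Estimated total = 5055.28 → 5,060.

5,060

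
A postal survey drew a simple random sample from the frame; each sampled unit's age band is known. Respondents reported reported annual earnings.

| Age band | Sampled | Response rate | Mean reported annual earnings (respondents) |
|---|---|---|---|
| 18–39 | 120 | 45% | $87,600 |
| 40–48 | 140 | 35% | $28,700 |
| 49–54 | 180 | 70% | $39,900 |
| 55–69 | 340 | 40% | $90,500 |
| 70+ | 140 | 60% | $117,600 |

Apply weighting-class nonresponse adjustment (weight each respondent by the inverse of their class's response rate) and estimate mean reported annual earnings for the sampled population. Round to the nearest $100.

$74,900

With weight = n_sampled/n_responded per class, the weighted class total is n_sampled:
  18–39: 120 × 87,600 = 10,512,000
  40–48: 140 × 28,700 = 4,018,000
  49–54: 180 × 39,900 = 7,182,000
  55–69: 340 × 90,500 = 30,770,000
  70+: 140 × 117,600 = 16,464,000
Adjusted estimate = 68,946,000 / 920 = 74941.3 → $74,900.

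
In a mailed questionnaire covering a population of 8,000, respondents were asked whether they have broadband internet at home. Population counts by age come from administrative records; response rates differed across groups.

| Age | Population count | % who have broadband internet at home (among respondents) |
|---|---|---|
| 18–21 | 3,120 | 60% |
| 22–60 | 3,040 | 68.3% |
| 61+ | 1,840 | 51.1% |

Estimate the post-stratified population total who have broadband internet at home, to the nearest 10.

Apply each group's respondent rate to its population count:
  18–21: 3,120 × 60% = 1872
  22–60: 3,040 × 68.3% = 2076.32
  61+: 1,840 × 51.1% = 940.24
Estimated total = 4888.56 → 4,890.

4,890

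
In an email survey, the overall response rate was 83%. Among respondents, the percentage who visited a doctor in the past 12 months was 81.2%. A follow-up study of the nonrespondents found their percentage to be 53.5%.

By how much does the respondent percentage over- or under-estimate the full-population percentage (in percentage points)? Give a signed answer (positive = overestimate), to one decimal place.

+4.7 percentage points

Nonresponse fraction = 1 − 0.83 = 0.17.
Bias = (nonresponse fraction) × (respondent percentage − nonrespondent percentage)
     = 0.17 × (81.2 − 53.5) = 0.17 × 27.7 = 4.709.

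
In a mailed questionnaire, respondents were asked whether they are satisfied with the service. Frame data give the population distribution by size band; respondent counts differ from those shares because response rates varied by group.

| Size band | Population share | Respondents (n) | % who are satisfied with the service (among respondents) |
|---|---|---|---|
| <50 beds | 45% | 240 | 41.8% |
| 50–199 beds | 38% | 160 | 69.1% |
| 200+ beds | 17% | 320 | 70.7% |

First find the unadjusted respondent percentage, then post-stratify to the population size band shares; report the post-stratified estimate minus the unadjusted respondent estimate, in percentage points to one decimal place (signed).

Unadjusted (pooled respondent) estimate weights by respondent counts:
  (240/720)×41.8 + (160/720)×69.1 + (320/720)×70.7 = 60.7111%
Reweighting by population size band shares:
  0.45×41.8 + 0.38×69.1 + 0.17×70.7 = 57.087%
Difference = 57.087 − 60.7111 = -3.6241 pp.

-3.6 percentage points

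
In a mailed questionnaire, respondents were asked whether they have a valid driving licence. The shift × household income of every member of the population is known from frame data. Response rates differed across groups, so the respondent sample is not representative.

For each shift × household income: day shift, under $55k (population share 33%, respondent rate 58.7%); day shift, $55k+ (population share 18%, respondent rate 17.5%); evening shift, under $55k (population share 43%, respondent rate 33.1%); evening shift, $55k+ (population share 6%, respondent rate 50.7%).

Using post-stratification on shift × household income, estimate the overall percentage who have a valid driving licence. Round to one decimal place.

Weight each group's respondent value by its population share:
  day shift, under $55k: 0.33 × 58.7 = 19.371
  day shift, $55k+: 0.18 × 17.5 = 3.15
  evening shift, under $55k: 0.43 × 33.1 = 14.233
  evening shift, $55k+: 0.06 × 50.7 = 3.042
Post-stratified estimate = 39.796 → 39.8%.

39.8%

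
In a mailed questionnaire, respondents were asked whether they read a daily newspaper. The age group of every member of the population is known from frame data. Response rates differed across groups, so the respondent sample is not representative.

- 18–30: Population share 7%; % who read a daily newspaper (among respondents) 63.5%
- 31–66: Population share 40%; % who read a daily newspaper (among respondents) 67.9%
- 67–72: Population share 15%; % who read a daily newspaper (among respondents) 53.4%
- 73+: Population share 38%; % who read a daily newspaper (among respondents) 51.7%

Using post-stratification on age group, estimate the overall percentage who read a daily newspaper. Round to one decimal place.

59.3%

Post-stratification weights by population share, not respondent share:
  18–30: 0.07 × 63.5 = 4.445
  31–66: 0.4 × 67.9 = 27.16
  67–72: 0.15 × 53.4 = 8.01
  73+: 0.38 × 51.7 = 19.646
Post-stratified estimate = 59.261 → 59.3%.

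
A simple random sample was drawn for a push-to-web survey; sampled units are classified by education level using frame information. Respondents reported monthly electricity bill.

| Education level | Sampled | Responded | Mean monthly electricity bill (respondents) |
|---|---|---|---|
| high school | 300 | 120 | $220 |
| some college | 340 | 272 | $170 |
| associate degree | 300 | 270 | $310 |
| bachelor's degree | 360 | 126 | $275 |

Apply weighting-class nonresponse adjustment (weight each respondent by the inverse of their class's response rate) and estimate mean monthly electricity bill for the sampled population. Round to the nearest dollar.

$243

Class response rates: high school 120/300 = 40%, some college 272/340 = 80%, associate degree 270/300 = 90%, bachelor's degree 126/360 = 35%.
Weighting each respondent by the inverse class response rate inflates each class back to its sampled size, so the class weight is n_sampled:
  high school: 300 × 220 = 66,000
  some college: 340 × 170 = 57,800
  associate degree: 300 × 310 = 93,000
  bachelor's degree: 360 × 275 = 99,000
Adjusted estimate = 315,800 / 1,300 = 242.923 → $243.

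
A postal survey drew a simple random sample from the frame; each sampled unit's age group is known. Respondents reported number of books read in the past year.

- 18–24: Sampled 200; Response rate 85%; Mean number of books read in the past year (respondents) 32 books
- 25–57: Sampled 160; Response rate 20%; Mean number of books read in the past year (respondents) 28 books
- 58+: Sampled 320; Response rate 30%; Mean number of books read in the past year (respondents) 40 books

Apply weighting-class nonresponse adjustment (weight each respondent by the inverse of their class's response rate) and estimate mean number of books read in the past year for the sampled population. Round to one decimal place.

With weight = n_sampled/n_responded per class, the weighted class total is n_sampled:
  18–24: 200 × 32 = 6400
  25–57: 160 × 28 = 4480
  58+: 320 × 40 = 12,800
Adjusted estimate = 23,680 / 680 = 34.8235 → 34.8.

34.8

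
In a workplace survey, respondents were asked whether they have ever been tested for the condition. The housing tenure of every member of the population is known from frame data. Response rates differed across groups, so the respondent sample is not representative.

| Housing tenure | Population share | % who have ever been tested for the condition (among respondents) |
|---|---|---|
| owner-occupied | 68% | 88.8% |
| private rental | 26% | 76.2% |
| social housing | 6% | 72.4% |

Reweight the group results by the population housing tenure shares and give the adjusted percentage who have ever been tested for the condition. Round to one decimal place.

84.5%

Post-stratification weights by population share, not respondent share:
  owner-occupied: 0.68 × 88.8 = 60.384
  private rental: 0.26 × 76.2 = 19.812
  social housing: 0.06 × 72.4 = 4.344
Post-stratified estimate = 84.54 → 84.5%.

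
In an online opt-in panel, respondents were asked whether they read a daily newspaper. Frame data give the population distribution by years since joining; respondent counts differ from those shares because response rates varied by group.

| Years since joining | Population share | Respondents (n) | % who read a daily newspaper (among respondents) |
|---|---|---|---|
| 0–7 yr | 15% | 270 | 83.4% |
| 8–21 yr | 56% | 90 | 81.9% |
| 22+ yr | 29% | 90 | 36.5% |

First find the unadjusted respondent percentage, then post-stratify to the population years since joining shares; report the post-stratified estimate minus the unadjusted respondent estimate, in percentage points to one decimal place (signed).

Without adjustment, the pooled respondent share is:
  (270/450)×83.4 + (90/450)×81.9 + (90/450)×36.5 = 73.72%
Post-stratifying to population shares instead:
  0.15×83.4 + 0.56×81.9 + 0.29×36.5 = 68.959%
Difference = 68.959 − 73.72 = -4.761 pp.

-4.8 percentage points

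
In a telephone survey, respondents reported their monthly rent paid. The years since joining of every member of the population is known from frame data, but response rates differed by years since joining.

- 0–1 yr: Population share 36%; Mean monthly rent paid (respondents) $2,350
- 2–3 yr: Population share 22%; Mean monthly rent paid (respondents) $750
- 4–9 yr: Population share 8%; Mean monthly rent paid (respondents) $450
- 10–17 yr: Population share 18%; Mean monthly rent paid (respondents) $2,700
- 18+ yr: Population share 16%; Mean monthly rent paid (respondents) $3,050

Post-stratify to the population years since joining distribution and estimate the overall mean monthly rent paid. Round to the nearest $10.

$2,020

Reweight to the known years since joining distribution:
  0–1 yr: 0.36 × 2350 = 846
  2–3 yr: 0.22 × 750 = 165
  4–9 yr: 0.08 × 450 = 36
  10–17 yr: 0.18 × 2700 = 486
  18+ yr: 0.16 × 3050 = 488
Post-stratified estimate = 2021 → $2,020.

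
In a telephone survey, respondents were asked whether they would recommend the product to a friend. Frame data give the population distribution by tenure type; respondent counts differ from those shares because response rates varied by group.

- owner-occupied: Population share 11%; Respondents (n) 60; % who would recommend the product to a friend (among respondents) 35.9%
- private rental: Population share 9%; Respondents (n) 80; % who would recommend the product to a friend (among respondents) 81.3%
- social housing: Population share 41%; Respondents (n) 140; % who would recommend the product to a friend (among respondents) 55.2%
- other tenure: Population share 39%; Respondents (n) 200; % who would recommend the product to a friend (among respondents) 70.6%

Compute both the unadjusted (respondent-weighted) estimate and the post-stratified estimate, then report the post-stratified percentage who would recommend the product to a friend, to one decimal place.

61.4%

Without adjustment, the pooled respondent share is:
  (60/480)×35.9 + (80/480)×81.3 + (140/480)×55.2 + (200/480)×70.6 = 63.5542%
Post-stratified estimate weights by population shares:
  0.11×35.9 + 0.09×81.3 + 0.41×55.2 + 0.39×70.6 = 61.432%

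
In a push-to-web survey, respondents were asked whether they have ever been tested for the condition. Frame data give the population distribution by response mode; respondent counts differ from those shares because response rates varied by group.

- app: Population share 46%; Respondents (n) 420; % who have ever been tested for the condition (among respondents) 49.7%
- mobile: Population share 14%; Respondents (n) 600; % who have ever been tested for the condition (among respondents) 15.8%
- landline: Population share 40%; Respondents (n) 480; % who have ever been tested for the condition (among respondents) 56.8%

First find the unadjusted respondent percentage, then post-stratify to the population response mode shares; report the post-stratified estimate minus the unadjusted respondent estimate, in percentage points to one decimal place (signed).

Naive respondent-only estimate (weights = respondent counts):
  (420/1500)×49.7 + (600/1500)×15.8 + (480/1500)×56.8 = 38.412%
Post-stratifying to population shares instead:
  0.46×49.7 + 0.14×15.8 + 0.4×56.8 = 47.794%
Difference = 47.794 − 38.412 = 9.382 pp.

+9.4 percentage points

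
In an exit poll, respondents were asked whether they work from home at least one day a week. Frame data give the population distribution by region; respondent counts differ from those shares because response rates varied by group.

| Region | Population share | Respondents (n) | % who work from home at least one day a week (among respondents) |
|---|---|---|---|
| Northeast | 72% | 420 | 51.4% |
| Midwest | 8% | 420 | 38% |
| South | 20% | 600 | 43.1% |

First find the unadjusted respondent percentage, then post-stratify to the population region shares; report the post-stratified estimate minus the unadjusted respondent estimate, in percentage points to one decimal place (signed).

Naive respondent-only estimate (weights = respondent counts):
  (420/1440)×51.4 + (420/1440)×38 + (600/1440)×43.1 = 44.0333%
Post-stratified estimate weights by population shares:
  0.72×51.4 + 0.08×38 + 0.2×43.1 = 48.668%
Difference = 48.668 − 44.0333 = 4.6347 pp.

+4.6 percentage points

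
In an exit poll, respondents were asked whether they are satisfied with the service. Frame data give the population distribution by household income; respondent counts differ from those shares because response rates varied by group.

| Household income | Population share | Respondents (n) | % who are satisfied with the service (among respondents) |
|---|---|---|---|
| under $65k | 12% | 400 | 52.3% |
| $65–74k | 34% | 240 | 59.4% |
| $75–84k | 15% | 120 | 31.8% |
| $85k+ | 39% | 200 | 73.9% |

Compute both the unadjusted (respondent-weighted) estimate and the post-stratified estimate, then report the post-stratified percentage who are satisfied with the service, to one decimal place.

Without adjustment, the pooled respondent share is:
  (400/960)×52.3 + (240/960)×59.4 + (120/960)×31.8 + (200/960)×73.9 = 56.0125%
Post-stratified estimate weights by population shares:
  0.12×52.3 + 0.34×59.4 + 0.15×31.8 + 0.39×73.9 = 60.063%

60.1%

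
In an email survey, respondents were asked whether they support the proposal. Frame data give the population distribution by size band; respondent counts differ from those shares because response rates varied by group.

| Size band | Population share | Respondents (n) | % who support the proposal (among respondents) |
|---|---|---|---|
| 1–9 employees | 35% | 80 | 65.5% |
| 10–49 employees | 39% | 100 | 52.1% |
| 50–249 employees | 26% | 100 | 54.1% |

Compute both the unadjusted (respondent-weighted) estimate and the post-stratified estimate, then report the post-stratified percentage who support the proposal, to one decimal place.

57.3%

Naive respondent-only estimate (weights = respondent counts):
  (80/280)×65.5 + (100/280)×52.1 + (100/280)×54.1 = 56.6429%
Post-stratified estimate weights by population shares:
  0.35×65.5 + 0.39×52.1 + 0.26×54.1 = 57.31%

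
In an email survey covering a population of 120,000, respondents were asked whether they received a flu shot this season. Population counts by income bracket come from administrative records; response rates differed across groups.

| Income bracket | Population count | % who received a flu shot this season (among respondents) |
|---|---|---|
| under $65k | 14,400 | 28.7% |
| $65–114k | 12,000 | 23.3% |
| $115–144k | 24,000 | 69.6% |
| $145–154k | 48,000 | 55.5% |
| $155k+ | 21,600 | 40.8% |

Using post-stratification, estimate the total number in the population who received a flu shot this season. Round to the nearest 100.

Estimated count per cell = population count × respondent percentage:
  under $65k: 14,400 × 28.7% = 4132.8
  $65–114k: 12,000 × 23.3% = 2796
  $115–144k: 24,000 × 69.6% = 16,704
  $145–154k: 48,000 × 55.5% = 26,640
  $155k+: 21,600 × 40.8% = 8812.8
Estimated total = 59085.6 → 59,100.

59,100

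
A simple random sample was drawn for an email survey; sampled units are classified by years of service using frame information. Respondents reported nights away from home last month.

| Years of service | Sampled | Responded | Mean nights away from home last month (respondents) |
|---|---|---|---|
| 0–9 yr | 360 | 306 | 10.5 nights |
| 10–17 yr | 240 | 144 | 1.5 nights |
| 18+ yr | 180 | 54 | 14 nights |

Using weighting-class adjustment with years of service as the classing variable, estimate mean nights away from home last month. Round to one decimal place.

Response rates by class: 0–9 yr 306/360 = 85%, 10–17 yr 144/240 = 60%, 18+ yr 54/180 = 30%.
Inverse-response-rate weighting restores each class to its sampled count, so class totals weight by n_sampled:
  0–9 yr: 360 × 10.5 = 3780
  10–17 yr: 240 × 1.5 = 360
  18+ yr: 180 × 14 = 2520
Adjusted estimate = 6660 / 780 = 8.53846 → 8.5.

8.5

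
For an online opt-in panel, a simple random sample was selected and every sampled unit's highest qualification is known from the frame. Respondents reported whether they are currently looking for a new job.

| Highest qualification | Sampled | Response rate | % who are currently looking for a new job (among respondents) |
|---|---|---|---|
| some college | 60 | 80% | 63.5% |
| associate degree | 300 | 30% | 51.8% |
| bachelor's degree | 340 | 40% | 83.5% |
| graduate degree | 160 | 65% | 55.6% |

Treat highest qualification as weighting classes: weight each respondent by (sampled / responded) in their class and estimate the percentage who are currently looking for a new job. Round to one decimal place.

With weight = n_sampled/n_responded per class, the weighted class total is n_sampled:
  some college: 60 × 63.5 = 3810
  associate degree: 300 × 51.8 = 15,540
  bachelor's degree: 340 × 83.5 = 28,390
  graduate degree: 160 × 55.6 = 8896
Adjusted estimate = 56,636 / 860 = 65.8558 → 65.9%.

65.9%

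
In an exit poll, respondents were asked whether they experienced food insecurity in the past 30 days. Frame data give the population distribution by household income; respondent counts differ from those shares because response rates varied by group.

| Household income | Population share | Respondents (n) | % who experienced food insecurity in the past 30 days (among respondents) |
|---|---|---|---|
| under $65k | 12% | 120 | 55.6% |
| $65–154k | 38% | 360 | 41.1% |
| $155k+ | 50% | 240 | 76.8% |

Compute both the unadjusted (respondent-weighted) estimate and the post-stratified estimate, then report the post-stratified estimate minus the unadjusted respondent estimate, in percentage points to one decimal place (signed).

+5.3 percentage points

Unadjusted (pooled respondent) estimate weights by respondent counts:
  (120/720)×55.6 + (360/720)×41.1 + (240/720)×76.8 = 55.4167%
Post-stratified estimate weights by population shares:
  0.12×55.6 + 0.38×41.1 + 0.5×76.8 = 60.69%
Difference = 60.69 − 55.4167 = 5.2733 pp.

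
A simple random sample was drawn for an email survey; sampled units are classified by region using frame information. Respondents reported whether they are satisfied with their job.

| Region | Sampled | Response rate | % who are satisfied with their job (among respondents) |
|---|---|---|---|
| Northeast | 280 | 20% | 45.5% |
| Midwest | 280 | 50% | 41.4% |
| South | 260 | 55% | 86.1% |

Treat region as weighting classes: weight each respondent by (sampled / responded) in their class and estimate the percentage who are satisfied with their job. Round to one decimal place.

Inverse-response-rate weighting restores each class to its sampled count, so class totals weight by n_sampled:
  Northeast: 280 × 45.5 = 12,740
  Midwest: 280 × 41.4 = 11,592
  South: 260 × 86.1 = 22,386
Adjusted estimate = 46,718 / 820 = 56.9732 → 57.0%.

57.0%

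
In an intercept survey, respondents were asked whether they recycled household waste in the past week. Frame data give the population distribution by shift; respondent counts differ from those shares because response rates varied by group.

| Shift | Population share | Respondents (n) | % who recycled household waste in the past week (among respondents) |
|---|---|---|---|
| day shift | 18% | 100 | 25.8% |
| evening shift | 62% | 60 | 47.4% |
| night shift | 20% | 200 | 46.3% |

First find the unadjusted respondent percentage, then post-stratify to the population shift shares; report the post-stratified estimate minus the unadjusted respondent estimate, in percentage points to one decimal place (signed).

Naive respondent-only estimate (weights = respondent counts):
  (100/360)×25.8 + (60/360)×47.4 + (200/360)×46.3 = 40.7889%
Post-stratified estimate weights by population shares:
  0.18×25.8 + 0.62×47.4 + 0.2×46.3 = 43.292%
Difference = 43.292 − 40.7889 = 2.5031 pp.

+2.5 percentage points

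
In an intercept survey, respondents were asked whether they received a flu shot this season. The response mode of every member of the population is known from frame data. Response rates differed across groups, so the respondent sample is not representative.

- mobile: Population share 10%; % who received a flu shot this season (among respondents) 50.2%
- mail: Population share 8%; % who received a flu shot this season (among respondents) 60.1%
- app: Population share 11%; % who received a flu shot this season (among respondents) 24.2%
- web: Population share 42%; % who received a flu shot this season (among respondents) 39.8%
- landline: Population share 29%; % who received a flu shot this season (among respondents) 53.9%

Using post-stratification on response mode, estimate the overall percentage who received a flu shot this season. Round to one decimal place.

Post-stratification weights by population share, not respondent share:
  mobile: 0.1 × 50.2 = 5.02
  mail: 0.08 × 60.1 = 4.808
  app: 0.11 × 24.2 = 2.662
  web: 0.42 × 39.8 = 16.716
  landline: 0.29 × 53.9 = 15.631
Post-stratified estimate = 44.837 → 44.8%.

44.8%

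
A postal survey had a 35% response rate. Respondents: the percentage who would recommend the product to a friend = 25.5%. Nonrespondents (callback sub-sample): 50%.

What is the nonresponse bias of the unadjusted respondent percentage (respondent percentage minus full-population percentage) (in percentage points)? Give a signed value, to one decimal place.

Nonresponse fraction = 1 − 0.35 = 0.65.
Bias = (nonresponse fraction) × (respondent percentage − nonrespondent percentage)
     = 0.65 × (25.5 − 50) = 0.65 × -24.5 = -15.925.

-15.9 percentage points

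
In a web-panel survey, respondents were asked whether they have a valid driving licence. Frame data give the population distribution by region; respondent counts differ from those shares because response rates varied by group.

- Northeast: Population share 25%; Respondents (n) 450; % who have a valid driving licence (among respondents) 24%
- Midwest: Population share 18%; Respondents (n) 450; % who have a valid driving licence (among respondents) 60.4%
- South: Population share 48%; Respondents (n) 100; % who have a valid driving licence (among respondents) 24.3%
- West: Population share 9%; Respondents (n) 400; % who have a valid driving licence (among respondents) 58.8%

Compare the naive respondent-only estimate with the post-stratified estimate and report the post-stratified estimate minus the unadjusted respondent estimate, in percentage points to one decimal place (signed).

Unadjusted (pooled respondent) estimate weights by respondent counts:
  (450/1400)×24 + (450/1400)×60.4 + (100/1400)×24.3 + (400/1400)×58.8 = 45.6643%
Post-stratifying to population shares instead:
  0.25×24 + 0.18×60.4 + 0.48×24.3 + 0.09×58.8 = 33.828%
Difference = 33.828 − 45.6643 = -11.8363 pp.

-11.8 percentage points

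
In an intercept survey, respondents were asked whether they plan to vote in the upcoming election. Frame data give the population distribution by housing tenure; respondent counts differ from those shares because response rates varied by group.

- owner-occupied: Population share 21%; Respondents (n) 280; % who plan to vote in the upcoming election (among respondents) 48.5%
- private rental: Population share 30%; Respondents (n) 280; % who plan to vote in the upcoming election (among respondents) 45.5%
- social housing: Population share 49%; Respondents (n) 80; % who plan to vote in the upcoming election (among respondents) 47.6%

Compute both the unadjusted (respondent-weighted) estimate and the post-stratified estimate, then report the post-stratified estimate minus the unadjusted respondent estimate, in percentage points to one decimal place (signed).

+0.1 percentage points

Without adjustment, the pooled respondent share is:
  (280/640)×48.5 + (280/640)×45.5 + (80/640)×47.6 = 47.075%
Post-stratified estimate weights by population shares:
  0.21×48.5 + 0.3×45.5 + 0.49×47.6 = 47.159%
Difference = 47.159 − 47.075 = 0.084 pp.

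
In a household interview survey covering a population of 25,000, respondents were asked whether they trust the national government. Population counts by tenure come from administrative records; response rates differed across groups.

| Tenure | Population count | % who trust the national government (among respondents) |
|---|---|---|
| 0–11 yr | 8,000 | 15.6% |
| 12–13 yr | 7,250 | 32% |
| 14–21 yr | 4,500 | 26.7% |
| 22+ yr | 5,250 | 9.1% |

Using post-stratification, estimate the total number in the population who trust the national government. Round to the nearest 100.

5,200

Each cell contributes its population count × the respondent rate:
  0–11 yr: 8,000 × 15.6% = 1248
  12–13 yr: 7,250 × 32% = 2320
  14–21 yr: 4,500 × 26.7% = 1201.5
  22+ yr: 5,250 × 9.1% = 477.75
Estimated total = 5247.25 → 5,200.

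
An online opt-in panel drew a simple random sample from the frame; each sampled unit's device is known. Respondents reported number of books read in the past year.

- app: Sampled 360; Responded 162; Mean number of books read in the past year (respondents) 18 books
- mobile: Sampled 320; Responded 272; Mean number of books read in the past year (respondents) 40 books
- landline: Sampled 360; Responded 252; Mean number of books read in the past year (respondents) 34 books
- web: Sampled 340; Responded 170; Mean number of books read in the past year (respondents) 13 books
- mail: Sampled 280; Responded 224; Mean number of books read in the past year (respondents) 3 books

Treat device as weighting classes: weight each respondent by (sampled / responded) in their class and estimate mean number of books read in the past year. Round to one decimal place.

Response rates by class: app 162/360 = 45%, mobile 272/320 = 85%, landline 252/360 = 70%, web 170/340 = 50%, mail 224/280 = 80%.
Inverse-response-rate weighting restores each class to its sampled count, so class totals weight by n_sampled:
  app: 360 × 18 = 6480
  mobile: 320 × 40 = 12,800
  landline: 360 × 34 = 12,240
  web: 340 × 13 = 4420
  mail: 280 × 3 = 840
Adjusted estimate = 36,780 / 1,660 = 22.1566 → 22.2.

22.2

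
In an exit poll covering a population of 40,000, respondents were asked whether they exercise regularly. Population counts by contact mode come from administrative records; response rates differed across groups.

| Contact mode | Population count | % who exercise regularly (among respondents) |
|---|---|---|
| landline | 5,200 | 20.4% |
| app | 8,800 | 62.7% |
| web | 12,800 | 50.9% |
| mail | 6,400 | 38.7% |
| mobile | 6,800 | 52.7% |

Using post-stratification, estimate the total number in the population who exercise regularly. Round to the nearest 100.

Estimated count per cell = population count × respondent percentage:
  landline: 5,200 × 20.4% = 1060.8
  app: 8,800 × 62.7% = 5517.6
  web: 12,800 × 50.9% = 6515.2
  mail: 6,400 × 38.7% = 2476.8
  mobile: 6,800 × 52.7% = 3583.6
Estimated total = 19,154 → 19,200.

19,200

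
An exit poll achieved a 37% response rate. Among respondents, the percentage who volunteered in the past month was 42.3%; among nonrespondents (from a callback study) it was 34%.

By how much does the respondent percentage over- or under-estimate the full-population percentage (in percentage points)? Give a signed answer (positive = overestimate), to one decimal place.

Nonresponse fraction = 1 − 0.37 = 0.63.
Bias = (nonresponse fraction) × (respondent percentage − nonrespondent percentage)
     = 0.63 × (42.3 − 34) = 0.63 × 8.3 = 5.229.

+5.2 percentage points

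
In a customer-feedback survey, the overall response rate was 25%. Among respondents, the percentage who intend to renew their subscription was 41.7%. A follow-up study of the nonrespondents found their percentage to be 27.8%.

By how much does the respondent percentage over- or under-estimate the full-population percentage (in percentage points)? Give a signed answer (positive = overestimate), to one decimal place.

+10.4 percentage points

Nonresponse fraction = 1 − 0.25 = 0.75.
Bias = (nonresponse fraction) × (respondent percentage − nonrespondent percentage)
     = 0.75 × (41.7 − 27.8) = 0.75 × 13.9 = 10.425.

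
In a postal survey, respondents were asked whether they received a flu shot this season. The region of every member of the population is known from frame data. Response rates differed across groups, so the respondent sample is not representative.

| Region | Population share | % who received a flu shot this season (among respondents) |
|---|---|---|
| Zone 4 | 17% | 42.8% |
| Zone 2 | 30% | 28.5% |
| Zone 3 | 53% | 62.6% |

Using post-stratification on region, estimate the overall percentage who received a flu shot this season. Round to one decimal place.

49.0%

Reweight to the known region distribution:
  Zone 4: 0.17 × 42.8 = 7.276
  Zone 2: 0.3 × 28.5 = 8.55
  Zone 3: 0.53 × 62.6 = 33.178
Post-stratified estimate = 49.004 → 49.0%.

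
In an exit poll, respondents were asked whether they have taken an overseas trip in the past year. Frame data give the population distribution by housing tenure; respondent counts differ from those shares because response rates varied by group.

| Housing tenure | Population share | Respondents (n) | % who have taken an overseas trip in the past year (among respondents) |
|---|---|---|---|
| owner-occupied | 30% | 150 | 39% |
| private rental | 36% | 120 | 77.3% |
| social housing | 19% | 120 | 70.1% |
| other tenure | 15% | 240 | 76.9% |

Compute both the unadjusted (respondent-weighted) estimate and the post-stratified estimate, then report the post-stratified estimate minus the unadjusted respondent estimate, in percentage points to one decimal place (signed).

Without adjustment, the pooled respondent share is:
  (150/630)×39 + (120/630)×77.3 + (120/630)×70.1 + (240/630)×76.9 = 66.6571%
Post-stratified estimate weights by population shares:
  0.3×39 + 0.36×77.3 + 0.19×70.1 + 0.15×76.9 = 64.382%
Difference = 64.382 − 66.6571 = -2.2751 pp.

-2.3 percentage points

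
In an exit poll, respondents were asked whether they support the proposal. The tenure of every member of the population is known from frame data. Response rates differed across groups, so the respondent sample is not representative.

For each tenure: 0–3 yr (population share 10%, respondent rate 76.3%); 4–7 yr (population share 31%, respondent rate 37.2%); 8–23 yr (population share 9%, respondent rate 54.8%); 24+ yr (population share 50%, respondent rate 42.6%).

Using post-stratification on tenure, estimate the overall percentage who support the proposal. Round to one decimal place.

Reweight to the known tenure distribution:
  0–3 yr: 0.1 × 76.3 = 7.63
  4–7 yr: 0.31 × 37.2 = 11.532
  8–23 yr: 0.09 × 54.8 = 4.932
  24+ yr: 0.5 × 42.6 = 21.3
Post-stratified estimate = 45.394 → 45.4%.

45.4%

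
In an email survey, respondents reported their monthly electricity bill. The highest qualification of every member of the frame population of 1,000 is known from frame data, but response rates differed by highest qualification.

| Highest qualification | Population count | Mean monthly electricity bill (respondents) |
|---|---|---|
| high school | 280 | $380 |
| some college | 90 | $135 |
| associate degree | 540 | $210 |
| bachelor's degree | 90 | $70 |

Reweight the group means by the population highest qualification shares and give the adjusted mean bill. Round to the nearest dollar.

Weight each group's respondent value by its population share:
  high school: (280/1,000) × 380 = 106.4
  some college: (90/1,000) × 135 = 12.15
  associate degree: (540/1,000) × 210 = 113.4
  bachelor's degree: (90/1,000) × 70 = 6.3
Post-stratified estimate = 238.25 → $238.

$238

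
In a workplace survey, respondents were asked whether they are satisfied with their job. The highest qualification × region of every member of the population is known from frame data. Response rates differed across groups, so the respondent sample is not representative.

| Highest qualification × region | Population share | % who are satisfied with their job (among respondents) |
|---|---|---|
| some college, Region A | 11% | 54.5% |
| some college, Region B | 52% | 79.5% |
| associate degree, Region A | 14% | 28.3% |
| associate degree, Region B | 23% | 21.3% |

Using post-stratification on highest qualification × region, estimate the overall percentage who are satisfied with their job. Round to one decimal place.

56.2%

Post-stratification weights by population share, not respondent share:
  some college, Region A: 0.11 × 54.5 = 5.995
  some college, Region B: 0.52 × 79.5 = 41.34
  associate degree, Region A: 0.14 × 28.3 = 3.962
  associate degree, Region B: 0.23 × 21.3 = 4.899
Post-stratified estimate = 56.196 → 56.2%.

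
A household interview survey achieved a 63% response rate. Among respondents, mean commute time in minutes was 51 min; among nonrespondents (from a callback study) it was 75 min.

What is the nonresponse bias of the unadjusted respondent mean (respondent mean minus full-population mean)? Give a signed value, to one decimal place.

-8.9

Nonresponse fraction = 1 − 0.63 = 0.37.
Bias = (nonresponse fraction) × (respondent mean − nonrespondent mean)
     = 0.37 × (51 − 75) = 0.37 × -24 = -8.88.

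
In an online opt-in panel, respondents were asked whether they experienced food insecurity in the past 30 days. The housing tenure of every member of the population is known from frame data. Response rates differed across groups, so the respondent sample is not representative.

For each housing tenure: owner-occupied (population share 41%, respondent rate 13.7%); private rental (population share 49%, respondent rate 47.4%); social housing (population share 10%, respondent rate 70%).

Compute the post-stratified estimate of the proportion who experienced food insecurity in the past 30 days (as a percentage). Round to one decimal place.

35.8%

Each cell contributes population-share × respondent value:
  owner-occupied: 0.41 × 13.7 = 5.617
  private rental: 0.49 × 47.4 = 23.226
  social housing: 0.1 × 70 = 7
Post-stratified estimate = 35.843 → 35.8%.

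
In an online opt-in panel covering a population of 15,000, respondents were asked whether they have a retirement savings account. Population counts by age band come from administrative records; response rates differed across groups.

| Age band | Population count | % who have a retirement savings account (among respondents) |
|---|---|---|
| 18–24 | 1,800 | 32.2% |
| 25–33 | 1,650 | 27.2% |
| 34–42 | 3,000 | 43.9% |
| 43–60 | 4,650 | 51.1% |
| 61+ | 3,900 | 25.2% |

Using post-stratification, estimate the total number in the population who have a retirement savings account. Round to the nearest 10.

Each cell contributes its population count × the respondent rate:
  18–24: 1,800 × 32.2% = 579.6
  25–33: 1,650 × 27.2% = 448.8
  34–42: 3,000 × 43.9% = 1317
  43–60: 4,650 × 51.1% = 2376.15
  61+: 3,900 × 25.2% = 982.8
Estimated total = 5704.35 → 5,700.

5,700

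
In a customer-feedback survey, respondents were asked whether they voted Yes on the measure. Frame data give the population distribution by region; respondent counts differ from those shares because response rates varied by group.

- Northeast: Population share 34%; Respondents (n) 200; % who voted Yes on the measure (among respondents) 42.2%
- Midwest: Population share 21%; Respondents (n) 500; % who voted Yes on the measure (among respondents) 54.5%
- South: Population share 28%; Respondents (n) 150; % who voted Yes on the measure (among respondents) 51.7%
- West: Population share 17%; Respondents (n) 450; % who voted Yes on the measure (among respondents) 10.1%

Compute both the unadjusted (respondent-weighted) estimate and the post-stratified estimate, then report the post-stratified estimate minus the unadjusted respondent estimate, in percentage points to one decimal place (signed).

Without adjustment, the pooled respondent share is:
  (200/1300)×42.2 + (500/1300)×54.5 + (150/1300)×51.7 + (450/1300)×10.1 = 36.9154%
Post-stratifying to population shares instead:
  0.34×42.2 + 0.21×54.5 + 0.28×51.7 + 0.17×10.1 = 41.986%
Difference = 41.986 − 36.9154 = 5.0706 pp.

+5.1 percentage points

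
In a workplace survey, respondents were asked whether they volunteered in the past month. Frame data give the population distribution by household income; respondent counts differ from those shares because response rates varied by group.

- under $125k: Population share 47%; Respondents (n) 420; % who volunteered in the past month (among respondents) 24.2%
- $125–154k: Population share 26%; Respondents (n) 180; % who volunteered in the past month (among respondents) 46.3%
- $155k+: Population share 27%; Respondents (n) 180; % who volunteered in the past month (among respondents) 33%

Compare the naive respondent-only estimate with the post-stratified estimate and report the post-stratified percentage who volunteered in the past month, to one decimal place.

Naive respondent-only estimate (weights = respondent counts):
  (420/780)×24.2 + (180/780)×46.3 + (180/780)×33 = 31.3308%
Post-stratified estimate weights by population shares:
  0.47×24.2 + 0.26×46.3 + 0.27×33 = 32.322%

32.3%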